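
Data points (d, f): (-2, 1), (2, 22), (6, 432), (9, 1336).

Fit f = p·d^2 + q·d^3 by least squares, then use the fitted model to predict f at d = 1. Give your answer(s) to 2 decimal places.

f̂ = 4.50

The normal system XᵀX·[p, q]ᵀ = Xᵀf is [[7889, 66825]; [66825, 578225]]·[p, q]ᵀ = [123860, 1067424]ᵀ.
Eliminating q: 578225·(row 1) − 66825·(row 2) gives 96036400·p = 578225·123860 − 66825·1067424 = 288339700, so p = 2883397/960364.
Then q = (1067424 − 66825·(2883397/960364))/578225 = 35990859/24009100.
At d = 1: f̂ = (2883397/960364)·(1) + (35990859/24009100)·(1) = 27018946/6002275.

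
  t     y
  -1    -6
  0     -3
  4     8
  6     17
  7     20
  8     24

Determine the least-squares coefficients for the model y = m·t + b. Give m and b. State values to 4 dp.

The normal system XᵀX·[m, b]ᵀ = Xᵀy is [[166, 24]; [24, 6]]·[m, b]ᵀ = [472, 60]ᵀ.
Eliminating b: 6·(row 1) − 24·(row 2) gives 420·m = 6·472 − 24·60 = 1392, so m = 116/35.
Then b = (60 − 24·(116/35))/6 = -114/35.

m = 3.3143, b = -3.2571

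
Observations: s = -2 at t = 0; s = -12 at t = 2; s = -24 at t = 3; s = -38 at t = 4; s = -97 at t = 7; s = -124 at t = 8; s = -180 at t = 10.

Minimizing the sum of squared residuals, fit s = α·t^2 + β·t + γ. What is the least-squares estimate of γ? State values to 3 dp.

γ = -0.781

The normal system AᵀA·[α, β, γ]ᵀ = Aᵀs is [[16850, 1954, 242]; [1954, 242, 34]; [242, 34, 7]]·[α, β, γ]ᵀ = [-31561, -3719, -477]ᵀ.
Row-reducing yields α = -38851/26752, β = -94485/26752, γ = -653/836.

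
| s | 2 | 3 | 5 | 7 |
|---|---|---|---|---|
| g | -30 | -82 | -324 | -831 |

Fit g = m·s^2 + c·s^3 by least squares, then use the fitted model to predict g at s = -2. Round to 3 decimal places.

ĝ = 3.298

Entries of AᵀA: Σs^2·s^2 = 3123, Σs^2·s^3 = 20207, Σs^3·s^3 = 134067.
For Aᵀg: Σs^2·g = -49677, Σs^3·g = -327987.
AᵀA·[m, c]ᵀ = Aᵀg becomes [[3123, 20207]; [20207, 134067]]·[m, c]ᵀ = [-49677, -327987]ᵀ.
Eliminating c: 134067·(row 1) − 20207·(row 2) gives 10368392·m = 134067·(-49677) − 20207·(-327987) = -32413050, so m = -16206525/5184196.
Then c = ((-327987) − 20207·(-16206525/5184196))/134067 = -10240131/5184196.
At s = -2: ĝ = (-16206525/5184196)·(4) + (-10240131/5184196)·(-8) = 4273737/1296049.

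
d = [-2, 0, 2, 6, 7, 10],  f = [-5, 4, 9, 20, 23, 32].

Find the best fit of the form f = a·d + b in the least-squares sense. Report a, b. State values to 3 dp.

From the data, Σd·d = 193, Σd = 23, Σ1 = 6.
And Σd·f = 629, Σf = 83.
Determinant 193·6 − 23² = 629.
a = (629·6 − 23·83)/629 = 1865/629; b = (193·83 − 23·629)/629 = 1552/629.

a = 2.965, b = 2.467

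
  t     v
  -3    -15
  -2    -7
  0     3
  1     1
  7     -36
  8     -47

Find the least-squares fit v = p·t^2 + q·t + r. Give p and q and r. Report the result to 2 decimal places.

p = -1.03, q = 2.08, r = 1.14

Entries of AᵀA: Σt^2·t^2 = 6595, Σt^2·t = 821, Σt^2 = 127, Σt·t = 127, Σt = 11, Σ1 = 6.
For Aᵀv: Σt^2·v = -4934, Σt·v = -568, Σv = -101.
Normal equations: [[6595, 821, 127]; [821, 127, 11]; [127, 11, 6]]·[p, q, r]ᵀ = [-4934, -568, -101]ᵀ.
Inverting the 3×3 Gram matrix, [p, q, r]ᵀ = [-36777/35720, 74473/35720, 20313/17860]ᵀ.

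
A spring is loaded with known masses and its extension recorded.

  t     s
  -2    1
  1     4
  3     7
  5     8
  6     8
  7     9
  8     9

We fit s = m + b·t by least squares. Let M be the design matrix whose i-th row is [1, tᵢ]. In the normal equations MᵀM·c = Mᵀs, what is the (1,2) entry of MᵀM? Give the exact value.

Row 1 ↔ basis 1, column 2 ↔ basis t, so (MᵀM)_{1,2} = Σᵢ t = (1)·(-2) + (1)·(1) + (1)·(3) + (1)·(5) + (1)·(6) + (1)·(7) + (1)·(8) = 28.

28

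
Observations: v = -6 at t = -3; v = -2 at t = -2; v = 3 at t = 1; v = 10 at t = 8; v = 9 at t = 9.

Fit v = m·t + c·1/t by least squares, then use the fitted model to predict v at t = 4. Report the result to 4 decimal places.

The normal system AᵀA·[m, c]ᵀ = Aᵀv is [[159, 5]; [5, 7201/5184]]·[m, c]ᵀ = [186, 33/4]ᵀ.
det = 159·(7201/5184) − 5² = 338453/1728.
m = (186·(7201/5184) − 5·(33/4))/(338453/1728) = 375182/338453; c = (159·(33/4) − 5·186)/(338453/1728) = 659664/338453.
At t = 4: v̂ = (375182/338453)·(4) + (659664/338453)·(1/4) = 1665644/338453.

v̂ = 4.9213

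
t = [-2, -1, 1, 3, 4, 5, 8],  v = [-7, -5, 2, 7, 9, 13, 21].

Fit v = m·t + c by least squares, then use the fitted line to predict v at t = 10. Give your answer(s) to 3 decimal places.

v̂ = 26.690

Forming MᵀM = [[120, 18]; [18, 7]] and Mᵀv = [311, 40]ᵀ gives MᵀM·[m, c]ᵀ = Mᵀv.
Δ = 120·7 − 18² = 516.
m = (311·7 − 18·40)/516 = 1457/516; c = (120·40 − 18·311)/516 = -133/86.
At t = 10: v̂ = (1457/516)·(10) + (-133/86)·(1) = 3443/129.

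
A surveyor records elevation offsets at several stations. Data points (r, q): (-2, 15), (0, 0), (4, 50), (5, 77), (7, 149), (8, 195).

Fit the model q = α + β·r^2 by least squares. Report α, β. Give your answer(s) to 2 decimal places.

The normal system AᵀA·[α, β]ᵀ = Aᵀq is [[6, 158]; [158, 7394]]·[α, β]ᵀ = [486, 22566]ᵀ.
Eliminating β: 7394·(row 1) − 158·(row 2) gives 19400·α = 7394·486 − 158·22566 = 28056, so α = 3507/2425.
Then β = (22566 − 158·(3507/2425))/7394 = 7326/2425.

α = 1.45, β = 3.02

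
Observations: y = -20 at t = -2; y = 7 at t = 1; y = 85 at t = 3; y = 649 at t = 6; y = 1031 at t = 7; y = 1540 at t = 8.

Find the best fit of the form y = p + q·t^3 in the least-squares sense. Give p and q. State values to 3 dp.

Sums needed: Σ1 = 6, Σt^3 = 1091, Σt^3·t^3 = 427243.
Moment sums: Σy = 3292, Σt^3·y = 1284759.
So XᵀX·[p, q]ᵀ = Xᵀy: [[6, 1091]; [1091, 427243]]·[p, q]ᵀ = [3292, 1284759]ᵀ.
det = 6·427243 − 1091² = 1373177.
p = (3292·427243 − 1091·1284759)/1373177 = 4811887/1373177; q = (6·1284759 − 1091·3292)/1373177 = 4116982/1373177.

p = 3.504, q = 2.998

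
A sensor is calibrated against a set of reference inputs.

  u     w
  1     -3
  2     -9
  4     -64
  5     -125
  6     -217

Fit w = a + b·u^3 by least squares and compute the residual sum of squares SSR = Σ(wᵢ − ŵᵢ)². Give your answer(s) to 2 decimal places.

Sums needed: Σ1 = 5, Σu^3 = 414, Σu^3·u^3 = 66442.
Moment sums: Σw = -418, Σu^3·w = -66668.
Eliminating b: 66442·(row 1) − 414·(row 2) gives 160814·a = 66442·(-418) − 414·(-66668) = -172204, so a = -86102/80407.
Then b = ((-66668) − 414·(-86102/80407))/66442 = -80144/80407.
Residuals: -74975/80407, 3591/80407, 69270/80407, 53227/80407, -51113/80407; SSR = 197472/80407.

SSR = 2.46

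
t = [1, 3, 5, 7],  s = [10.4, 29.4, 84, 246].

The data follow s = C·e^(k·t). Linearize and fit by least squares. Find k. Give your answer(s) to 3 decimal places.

Linearized form: ln s = k·t + ln C. From the 4 transformed points,
AᵀA = [[84.0000, 16.0000]; [16.0000, 4]], rhs = [73.1762, 15.6589]ᵀ  (here Σt = 16.0000, Σ(t)² = 84.0000, Σln s = 15.6589, Σt·ln s = 73.1762).
Solving (det = 80.0000): k = 0.52702, ln C = 1.80666.

k = 0.527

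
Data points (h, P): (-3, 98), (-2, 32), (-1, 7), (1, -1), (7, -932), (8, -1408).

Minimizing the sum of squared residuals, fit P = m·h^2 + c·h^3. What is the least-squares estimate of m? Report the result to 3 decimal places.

AᵀA·[m, c]ᵀ = AᵀP reads: 6596·m + 49300·c = -134764;  49300·m + 380588·c = -1043482.
(Σh^2·h^2 = 6596, Σh^2·h^3 = 49300, Σh^3·h^3 = 380588, Σh^2·P = -134764, Σh^3·P = -1043482.)
Determinant 6596·380588 − 49300² = 79868448.
m = ((-134764)·380588 − 49300·(-1043482))/79868448 = 19262671/9983556; c = (6596·(-1043482) − 49300·(-134764))/79868448 = -1756927/587268.

m = 1.929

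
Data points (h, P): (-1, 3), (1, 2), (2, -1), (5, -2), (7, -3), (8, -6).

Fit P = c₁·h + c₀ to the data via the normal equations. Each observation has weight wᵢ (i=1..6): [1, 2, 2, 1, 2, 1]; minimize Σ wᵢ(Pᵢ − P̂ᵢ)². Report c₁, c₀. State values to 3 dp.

With design matrix A, AᵀWA = [[198, 32]; [32, 9]] and AᵀWP = [-103, -9]ᵀ.
det = 198·9 − 32² = 758.
c₁ = ((-103)·9 − 32·(-9))/758 = -639/758; c₀ = (198·(-9) − 32·(-103))/758 = 757/379.

c₁ = -0.843, c₀ = 1.997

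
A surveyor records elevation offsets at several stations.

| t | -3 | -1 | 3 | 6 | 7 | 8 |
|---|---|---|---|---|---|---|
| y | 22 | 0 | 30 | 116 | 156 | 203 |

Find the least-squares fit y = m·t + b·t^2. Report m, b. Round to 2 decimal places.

m = 1.50, b = 2.98

XᵀX·[m, b]ᵀ = Xᵀy reads: 168·m + 1070·b = 3436;  1070·m + 7956·b = 25280.
(Σt·t = 168, Σt·t^2 = 1070, Σt^2·t^2 = 7956, Σt·y = 3436, Σt^2·y = 25280.)
det = 168·7956 − 1070² = 191708.
m = (3436·7956 − 1070·25280)/191708 = 71804/47927; b = (168·25280 − 1070·3436)/191708 = 142630/47927.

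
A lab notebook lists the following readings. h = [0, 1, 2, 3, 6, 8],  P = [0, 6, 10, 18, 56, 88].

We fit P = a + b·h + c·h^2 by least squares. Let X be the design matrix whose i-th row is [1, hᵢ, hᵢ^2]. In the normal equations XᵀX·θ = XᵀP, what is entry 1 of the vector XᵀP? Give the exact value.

Entry 1 ↔ basis 1, so (XᵀP)_{1} = Σᵢ Pᵢ = (1)·(0) + (1)·(6) + (1)·(10) + (1)·(18) + (1)·(56) + (1)·(88) = 178.

178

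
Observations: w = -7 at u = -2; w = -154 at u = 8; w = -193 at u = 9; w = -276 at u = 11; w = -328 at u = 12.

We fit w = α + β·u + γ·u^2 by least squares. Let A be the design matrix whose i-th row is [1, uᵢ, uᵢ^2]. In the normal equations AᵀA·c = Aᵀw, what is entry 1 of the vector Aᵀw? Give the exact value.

Entry 1 ↔ basis 1, so (Aᵀw)_{1} = Σᵢ wᵢ = (1)·(-7) + (1)·(-154) + (1)·(-193) + (1)·(-276) + (1)·(-328) = -958.

-958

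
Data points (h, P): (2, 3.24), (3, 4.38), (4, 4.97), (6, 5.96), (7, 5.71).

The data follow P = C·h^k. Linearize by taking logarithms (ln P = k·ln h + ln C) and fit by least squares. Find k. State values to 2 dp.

With ln Pᵢ as the transformed response and ln hᵢ as the regressor:
Sums: Σln h = 6.9157, Σ(ln h)² = 10.6062, Σln P = 7.7833, Σln h·ln P = 11.2490.
Normal system: [[10.6062, 6.9157]; [6.9157, 5]]·[k, ln C]ᵀ = [11.2490, 7.7833]ᵀ.
Δ = 10.6062·5 − (6.9157)² = 5.2037; k = (11.2490·5 − 6.9157·7.7833)/5.2037 = 0.46458, ln C = (10.6062·7.7833 − 6.9157·11.2490)/5.2037 = 0.91408.

k = 0.46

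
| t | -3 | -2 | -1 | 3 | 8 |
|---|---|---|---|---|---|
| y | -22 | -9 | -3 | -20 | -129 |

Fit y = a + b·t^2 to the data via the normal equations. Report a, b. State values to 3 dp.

a = -2.012, b = -1.988

Forming MᵀM = [[5, 87]; [87, 4275]] and Mᵀy = [-183, -8673]ᵀ gives MᵀM·[a, b]ᵀ = Mᵀy.
Eliminating b: 4275·(row 1) − 87·(row 2) gives 13806·a = 4275·(-183) − 87·(-8673) = -27774, so a = -1543/767.
Then b = ((-8673) − 87·(-1543/767))/4275 = -4574/2301.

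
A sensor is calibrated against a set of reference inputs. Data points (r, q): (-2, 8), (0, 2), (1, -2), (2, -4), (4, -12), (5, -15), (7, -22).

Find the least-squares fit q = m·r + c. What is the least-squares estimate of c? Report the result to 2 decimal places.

Entries of AᵀA: Σr·r = 99, Σr = 17, Σ1 = 7.
For Aᵀq: Σr·q = -303, Σq = -45.
So AᵀA·[m, c]ᵀ = Aᵀq: [[99, 17]; [17, 7]]·[m, c]ᵀ = [-303, -45]ᵀ.
Eliminating c: 7·(row 1) − 17·(row 2) gives 404·m = 7·(-303) − 17·(-45) = -1356, so m = -339/101.
Then c = ((-45) − 17·(-339/101))/7 = 174/101.

c = 1.72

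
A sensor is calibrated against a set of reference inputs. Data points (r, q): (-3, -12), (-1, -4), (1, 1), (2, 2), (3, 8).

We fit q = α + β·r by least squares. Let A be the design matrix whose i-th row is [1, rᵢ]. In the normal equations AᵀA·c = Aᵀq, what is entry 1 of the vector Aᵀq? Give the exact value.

Entry 1 ↔ basis 1, so (Aᵀq)_{1} = Σᵢ qᵢ = (1)·(-12) + (1)·(-4) + (1)·(1) + (1)·(2) + (1)·(8) = -5.

-5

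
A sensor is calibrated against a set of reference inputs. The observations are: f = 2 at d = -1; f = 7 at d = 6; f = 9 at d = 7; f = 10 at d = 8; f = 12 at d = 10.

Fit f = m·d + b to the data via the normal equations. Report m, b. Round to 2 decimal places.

Forming XᵀX = [[250, 30]; [30, 5]] and Xᵀf = [303, 40]ᵀ gives XᵀX·[m, b]ᵀ = Xᵀf.
det = 250·5 − 30² = 350.
m = (303·5 − 30·40)/350 = 9/10; b = (250·40 − 30·303)/350 = 13/5.

m = 0.90, b = 2.60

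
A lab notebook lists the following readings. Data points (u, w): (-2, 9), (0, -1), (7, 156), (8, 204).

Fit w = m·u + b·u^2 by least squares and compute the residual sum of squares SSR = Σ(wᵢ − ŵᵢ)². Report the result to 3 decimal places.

Forming AᵀA = [[117, 847]; [847, 6513]] and Aᵀw = [2706, 20736]ᵀ gives AᵀA·[m, b]ᵀ = Aᵀw.
Eliminating b: 6513·(row 1) − 847·(row 2) gives 44612·m = 6513·2706 − 847·20736 = 60786, so m = 30393/22306.
Then b = (20736 − 847·(30393/22306))/6513 = 67065/22306.
Residuals: -3360/11153, -1, -9600/11153, 7560/11153; SSR = 25553/11153.

SSR = 2.291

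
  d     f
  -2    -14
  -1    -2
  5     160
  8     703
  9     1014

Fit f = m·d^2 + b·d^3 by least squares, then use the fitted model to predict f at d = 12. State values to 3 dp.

Compute the Gram sums: Σd^2·d^2 = 11299, Σd^2·d^3 = 94909, Σd^3·d^3 = 809275.
For Xᵀf: Σd^2·f = 131068, Σd^3·f = 1119256.
Normal equations: [[11299, 94909]; [94909, 809275]]·[m, b]ᵀ = [131068, 1119256]ᵀ.
Eliminating b: 809275·(row 1) − 94909·(row 2) gives 136279944·m = 809275·131068 − 94909·1119256 = -157412004, so m = -13117667/11356662.
Then b = (1119256 − 94909·(-13117667/11356662))/809275 = 17245061/11356662.
At d = 12: f̂ = (-13117667/11356662)·(144) + (17245061/11356662)·(1728) = 4651753560/1892777.

f̂ = 2457.634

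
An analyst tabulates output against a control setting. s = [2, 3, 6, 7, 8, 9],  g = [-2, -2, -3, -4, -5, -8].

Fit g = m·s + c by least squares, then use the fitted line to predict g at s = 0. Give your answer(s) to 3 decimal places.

ĝ = 0.206

Compute the Gram sums: Σs·s = 243, Σs = 35, Σ1 = 6.
And Σs·g = -168, Σg = -24.
Normal equations: [[243, 35]; [35, 6]]·[m, c]ᵀ = [-168, -24]ᵀ.
Determinant 243·6 − 35² = 233.
m = ((-168)·6 − 35·(-24))/233 = -168/233; c = (243·(-24) − 35·(-168))/233 = 48/233.
At s = 0: ĝ = (-168/233)·(0) + (48/233)·(1) = 48/233.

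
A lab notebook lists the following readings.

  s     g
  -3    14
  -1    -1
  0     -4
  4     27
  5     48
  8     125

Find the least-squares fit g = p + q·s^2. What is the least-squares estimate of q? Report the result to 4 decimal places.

q = 2.0145

XᵀX·[p, q]ᵀ = Xᵀg reads: 6·p + 115·q = 209;  115·p + 5059·q = 9757.
Eliminating q: 5059·(row 1) − 115·(row 2) gives 17129·p = 5059·209 − 115·9757 = -64724, so p = -64724/17129.
Then q = (9757 − 115·(-64724/17129))/5059 = 34507/17129.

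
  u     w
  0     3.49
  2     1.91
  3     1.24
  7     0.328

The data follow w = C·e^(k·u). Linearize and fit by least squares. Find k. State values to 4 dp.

Linearized form: ln w = k·u + ln C. From the 4 transformed points,
AᵀA = [[62.0000, 12.0000]; [12.0000, 4]], rhs = [-5.8637, 0.9974]ᵀ  (here Σu = 12.0000, Σ(u)² = 62.0000, Σln w = 0.9974, Σu·ln w = -5.8637).
Δ = 62.0000·4 − (12.0000)² = 104.0000; k = (-5.8637·4 − 12.0000·0.9974)/104.0000 = -0.34061, ln C = (62.0000·0.9974 − 12.0000·-5.8637)/104.0000 = 1.27116.

k = -0.3406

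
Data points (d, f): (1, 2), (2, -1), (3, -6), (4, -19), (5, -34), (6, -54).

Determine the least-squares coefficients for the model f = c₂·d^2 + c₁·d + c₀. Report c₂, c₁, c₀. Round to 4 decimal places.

From the data, Σd^2·d^2 = 2275, Σd^2·d = 441, Σd^2 = 91, Σd·d = 91, Σd = 21, Σ1 = 6.
And Σd^2·f = -3154, Σd·f = -588, Σf = -112.
XᵀX·[c₂, c₁, c₀]ᵀ = Xᵀf becomes [[2275, 441, 91]; [441, 91, 21]; [91, 21, 6]]·[c₂, c₁, c₀]ᵀ = [-3154, -588, -112]ᵀ.
Inverting the 3×3 Gram matrix, [c₂, c₁, c₀]ᵀ = [-125/56, 177/40, -3/10]ᵀ.

c₂ = -2.2321, c₁ = 4.4250, c₀ = -0.3000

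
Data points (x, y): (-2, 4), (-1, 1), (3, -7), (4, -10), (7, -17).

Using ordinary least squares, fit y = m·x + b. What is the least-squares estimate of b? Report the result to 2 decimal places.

AᵀA·[m, b]ᵀ = Aᵀy reads: 79·m + 11·b = -189;  11·m + 5·b = -29.
Eliminating b: 5·(row 1) − 11·(row 2) gives 274·m = 5·(-189) − 11·(-29) = -626, so m = -313/137.
Then b = ((-29) − 11·(-313/137))/5 = -106/137.

b = -0.77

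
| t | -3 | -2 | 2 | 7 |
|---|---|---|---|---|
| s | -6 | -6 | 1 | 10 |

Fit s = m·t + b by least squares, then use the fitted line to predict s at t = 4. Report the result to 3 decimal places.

Forming MᵀM = [[66, 4]; [4, 4]] and Mᵀs = [102, -1]ᵀ gives MᵀM·[m, b]ᵀ = Mᵀs.
Eliminating b: 4·(row 1) − 4·(row 2) gives 248·m = 4·102 − 4·(-1) = 412, so m = 103/62.
Then b = ((-1) − 4·(103/62))/4 = -237/124.
At t = 4: ŝ = (103/62)·(4) + (-237/124)·(1) = 587/124.

ŝ = 4.734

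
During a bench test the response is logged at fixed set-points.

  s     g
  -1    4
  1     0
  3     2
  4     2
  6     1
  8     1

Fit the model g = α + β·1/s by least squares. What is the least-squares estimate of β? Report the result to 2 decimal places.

β = -1.91

Sums needed: Σ1 = 6, Σ1/s = 7/8, Σ1/s·1/s = 1277/576.
Moment sums: Σg = 10, Σ1/s·g = -61/24.
So MᵀM·[α, β]ᵀ = Mᵀg: [[6, 7/8]; [7/8, 1277/576]]·[α, β]ᵀ = [10, -61/24]ᵀ.
det = 6·(1277/576) − (7/8)² = 2407/192.
α = (10·(1277/576) − (7/8)·(-61/24))/(2407/192) = 14051/7221; β = (6·(-61/24) − (7/8)·10)/(2407/192) = -4608/2407.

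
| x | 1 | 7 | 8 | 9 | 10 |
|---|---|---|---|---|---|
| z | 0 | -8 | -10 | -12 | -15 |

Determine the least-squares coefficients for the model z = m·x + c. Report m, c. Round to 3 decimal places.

The normal system MᵀM·[m, c]ᵀ = Mᵀz is [[295, 35]; [35, 5]]·[m, c]ᵀ = [-394, -45]ᵀ.
Δ = 295·5 − 35² = 250.
m = ((-394)·5 − 35·(-45))/250 = -79/50; c = (295·(-45) − 35·(-394))/250 = 103/50.

m = -1.580, c = 2.060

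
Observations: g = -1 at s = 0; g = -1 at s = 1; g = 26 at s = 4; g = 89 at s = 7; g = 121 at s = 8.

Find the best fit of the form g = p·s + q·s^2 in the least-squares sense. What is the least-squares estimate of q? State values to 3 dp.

q = 2.186

With design matrix M, MᵀM = [[130, 920]; [920, 6754]] and Mᵀg = [1694, 12520]ᵀ.
Eliminating q: 6754·(row 1) − 920·(row 2) gives 31620·p = 6754·1694 − 920·12520 = -77124, so p = -6427/2635.
Then q = (12520 − 920·(-6427/2635))/6754 = 1152/527.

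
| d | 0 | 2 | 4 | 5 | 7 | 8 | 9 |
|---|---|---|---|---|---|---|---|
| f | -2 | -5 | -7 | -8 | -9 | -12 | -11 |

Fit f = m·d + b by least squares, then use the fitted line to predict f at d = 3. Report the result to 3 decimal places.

f̂ = -5.652

With design matrix A, AᵀA = [[239, 35]; [35, 7]] and Aᵀf = [-336, -54]ᵀ.
Eliminating b: 7·(row 1) − 35·(row 2) gives 448·m = 7·(-336) − 35·(-54) = -462, so m = -33/32.
Then b = ((-54) − 35·(-33/32))/7 = -573/224.
At d = 3: f̂ = (-33/32)·(3) + (-573/224)·(1) = -633/112.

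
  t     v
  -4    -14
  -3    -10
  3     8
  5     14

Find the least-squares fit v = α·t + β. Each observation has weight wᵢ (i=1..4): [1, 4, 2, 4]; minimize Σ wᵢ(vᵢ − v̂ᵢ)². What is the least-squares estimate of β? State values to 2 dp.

From the data, Σwᵢ·t·t = 170, Σwᵢ·t = 10, Σwᵢ·1 = 11.
And Σwᵢ·t·v = 504, Σwᵢ·v = 18.
XᵀWX·[α, β]ᵀ = XᵀWv becomes [[170, 10]; [10, 11]]·[α, β]ᵀ = [504, 18]ᵀ.
Eliminating β: 11·(row 1) − 10·(row 2) gives 1770·α = 11·504 − 10·18 = 5364, so α = 894/295.
Then β = (18 − 10·(894/295))/11 = -66/59.

β = -1.12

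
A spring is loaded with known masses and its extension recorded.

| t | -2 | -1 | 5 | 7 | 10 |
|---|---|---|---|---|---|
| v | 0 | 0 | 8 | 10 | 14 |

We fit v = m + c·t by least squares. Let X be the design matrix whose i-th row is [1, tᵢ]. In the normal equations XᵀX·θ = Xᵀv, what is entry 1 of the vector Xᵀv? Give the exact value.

32

Entry 1 ↔ basis 1, so (Xᵀv)_{1} = Σᵢ vᵢ = (1)·(0) + (1)·(0) + (1)·(8) + (1)·(10) + (1)·(14) = 32.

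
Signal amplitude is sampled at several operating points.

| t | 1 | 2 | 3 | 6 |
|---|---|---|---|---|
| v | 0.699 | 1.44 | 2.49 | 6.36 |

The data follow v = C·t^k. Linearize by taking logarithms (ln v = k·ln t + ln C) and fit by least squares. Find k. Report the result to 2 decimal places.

k = 1.24

Linearized form: ln v = k·ln t + ln C. From the 4 transformed points,
XᵀX = [[4.8978, 3.5835]; [3.5835, 4]], rhs = [4.5698, 2.7688]ᵀ  (here Σln t = 3.5835, Σ(ln t)² = 4.8978, Σln v = 2.7688, Σln t·ln v = 4.5698).
Slope k = (n·Σln t·ln v − Σln t·Σln v)/(n·Σ(ln t)² − (Σln t)²) = (4·4.5698 − 3.5835·2.7688)/6.7496 = 1.23814; ln C = (Σln v − k·Σln t)/n = -0.41702.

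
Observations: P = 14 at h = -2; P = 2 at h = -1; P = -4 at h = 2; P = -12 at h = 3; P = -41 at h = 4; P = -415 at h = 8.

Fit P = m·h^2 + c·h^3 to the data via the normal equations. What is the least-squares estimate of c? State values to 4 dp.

Normal-equation sums: Σh^2·h^2 = 4466, Σh^2·h^3 = 34034, Σh^3·h^3 = 267098.
And Σh^2·P = -27282, Σh^3·P = -215574.
Normal equations: [[4466, 34034]; [34034, 267098]]·[m, c]ᵀ = [-27282, -215574]ᵀ.
Δ = 4466·267098 − 34034² = 34546512.
m = ((-27282)·267098 − 34034·(-215574))/34546512 = 159865/110726; c = (4466·(-215574) − 34034·(-27282))/34546512 = -18527/18694.

c = -0.9911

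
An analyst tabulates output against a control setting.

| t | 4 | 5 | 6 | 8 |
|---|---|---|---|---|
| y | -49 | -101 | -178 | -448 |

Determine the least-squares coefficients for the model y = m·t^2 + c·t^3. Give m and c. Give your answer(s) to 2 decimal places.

m = 0.99, c = -1.00

From the data, Σt^2·t^2 = 6273, Σt^2·t^3 = 44693, Σt^3·t^3 = 328521.
And Σt^2·y = -38389, Σt^3·y = -283585.
Δ = 6273·328521 − 44693² = 63347984.
m = ((-38389)·328521 − 44693·(-283585))/63347984 = 7833967/7918498; c = (6273·(-283585) − 44693·(-38389))/63347984 = -464773/465794.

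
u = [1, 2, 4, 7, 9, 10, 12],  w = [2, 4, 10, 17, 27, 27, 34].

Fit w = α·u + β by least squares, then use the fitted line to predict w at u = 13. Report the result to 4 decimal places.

ŵ = 36.6892

Forming MᵀM = [[395, 45]; [45, 7]] and Mᵀw = [1090, 121]ᵀ gives MᵀM·[α, β]ᵀ = Mᵀw.
det = 395·7 − 45² = 740.
α = (1090·7 − 45·121)/740 = 437/148; β = (395·121 − 45·1090)/740 = -251/148.
At u = 13: ŵ = (437/148)·(13) + (-251/148)·(1) = 2715/74.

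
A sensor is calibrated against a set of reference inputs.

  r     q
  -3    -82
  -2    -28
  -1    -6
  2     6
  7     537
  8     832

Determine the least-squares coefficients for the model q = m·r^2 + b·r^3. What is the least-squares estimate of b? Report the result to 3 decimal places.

From the data, Σr^2·r^2 = 6611, Σr^2·r^3 = 49331, Σr^3·r^3 = 380651.
For Aᵀq: Σr^2·q = 78729, Σr^3·q = 612667.
So AᵀA·[m, b]ᵀ = Aᵀq: [[6611, 49331]; [49331, 380651]]·[m, b]ᵀ = [78729, 612667]ᵀ.
det = 6611·380651 − 49331² = 82936200.
m = (78729·380651 − 49331·612667)/82936200 = -127601599/41468100; b = (6611·612667 − 49331·78729)/82936200 = 83280619/41468100.

b = 2.008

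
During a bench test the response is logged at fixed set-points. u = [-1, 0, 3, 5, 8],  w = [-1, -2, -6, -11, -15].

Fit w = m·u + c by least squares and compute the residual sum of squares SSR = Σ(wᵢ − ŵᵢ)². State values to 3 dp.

SSR = 1.833

Setting ∂/∂m … = 0 gives: 99·m + 15·c = -192;  15·m + 5·c = -35.
det = 99·5 − 15² = 270.
m = ((-192)·5 − 15·(-35))/270 = -29/18; c = (99·(-35) − 15·(-192))/270 = -13/6.
Residuals: -4/9, 1/6, 1, -7/9, 1/18; SSR = 11/6.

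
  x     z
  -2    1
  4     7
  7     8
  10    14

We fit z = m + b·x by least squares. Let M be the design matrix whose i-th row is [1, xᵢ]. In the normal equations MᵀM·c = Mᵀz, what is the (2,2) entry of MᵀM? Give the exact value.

Row 2 ↔ basis x, column 2 ↔ basis x, so (MᵀM)_{2,2} = Σᵢ (x)·(x) = (-2)·(-2) + (4)·(4) + (7)·(7) + (10)·(10) = 169.

169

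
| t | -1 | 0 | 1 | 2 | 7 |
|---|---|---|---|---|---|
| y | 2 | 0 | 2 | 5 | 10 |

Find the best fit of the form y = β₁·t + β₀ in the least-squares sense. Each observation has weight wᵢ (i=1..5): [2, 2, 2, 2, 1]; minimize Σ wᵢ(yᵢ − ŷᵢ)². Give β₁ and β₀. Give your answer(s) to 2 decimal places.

β₁ = 1.17, β₀ = 1.68

The normal system MᵀWM·[β₁, β₀]ᵀ = MᵀWy is [[61, 11]; [11, 9]]·[β₁, β₀]ᵀ = [90, 28]ᵀ.
Determinant 61·9 − 11² = 428.
β₁ = (90·9 − 11·28)/428 = 251/214; β₀ = (61·28 − 11·90)/428 = 359/214.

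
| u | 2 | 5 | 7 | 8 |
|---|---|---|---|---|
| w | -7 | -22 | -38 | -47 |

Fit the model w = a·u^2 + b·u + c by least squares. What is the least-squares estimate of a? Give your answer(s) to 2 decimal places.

a = -0.55

With design matrix A, AᵀA = [[7138, 988, 142]; [988, 142, 22]; [142, 22, 4]] and Aᵀw = [-5448, -766, -114]ᵀ.
Inverting the 3×3 Gram matrix, [a, b, c]ᵀ = [-6/11, -41/33, -76/33]ᵀ.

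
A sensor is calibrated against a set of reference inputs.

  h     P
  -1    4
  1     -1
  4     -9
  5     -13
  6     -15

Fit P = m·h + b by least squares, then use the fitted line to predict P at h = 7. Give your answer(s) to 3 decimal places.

P̂ = -17.859

From the data, Σh·h = 79, Σh = 15, Σ1 = 5.
Right-hand side: Σh·P = -196, ΣP = -34.
So AᵀA·[m, b]ᵀ = AᵀP: [[79, 15]; [15, 5]]·[m, b]ᵀ = [-196, -34]ᵀ.
Determinant 79·5 − 15² = 170.
m = ((-196)·5 − 15·(-34))/170 = -47/17; b = (79·(-34) − 15·(-196))/170 = 127/85.
At h = 7: P̂ = (-47/17)·(7) + (127/85)·(1) = -1518/85.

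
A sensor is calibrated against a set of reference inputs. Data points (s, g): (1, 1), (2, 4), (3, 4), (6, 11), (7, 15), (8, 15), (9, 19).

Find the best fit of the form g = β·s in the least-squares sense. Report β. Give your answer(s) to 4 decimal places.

β = 1.9795

Sums needed: Σs·s = 244.
Moment sums: Σs·g = 483.
Normal equations: [[244]]·[β]ᵀ = [483]ᵀ.
β = 483/244 = 1.97951.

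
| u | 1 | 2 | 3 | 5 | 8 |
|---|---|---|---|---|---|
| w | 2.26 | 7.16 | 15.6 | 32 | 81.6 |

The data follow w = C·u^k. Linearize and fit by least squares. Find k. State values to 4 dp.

Let Y = ln w. Fitting Y = k·ln u + ln C by least squares:
Over the data: Σln u = 5.4806, Σ(ln u)² = 8.6018, Σln w = 13.3987, Σln u·ln w = 19.1139.
Normal system: [[8.6018, 5.4806]; [5.4806, 5]]·[k, ln C]ᵀ = [19.1139, 13.3987]ᵀ.
Slope k = (n·Σln u·ln w − Σln u·Σln w)/(n·Σ(ln u)² − (Σln u)²) = (5·19.1139 − 5.4806·13.3987)/12.9714 = 1.70651; ln C = (Σln w − k·Σln u)/n = 0.80919.

k = 1.7065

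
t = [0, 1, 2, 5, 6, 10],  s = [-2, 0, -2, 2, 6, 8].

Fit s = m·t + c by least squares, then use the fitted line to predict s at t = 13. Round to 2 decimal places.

ŝ = 11.51

From the data, Σt·t = 166, Σt = 24, Σ1 = 6.
Right-hand side: Σt·s = 122, Σs = 12.
AᵀA·[m, c]ᵀ = Aᵀs becomes [[166, 24]; [24, 6]]·[m, c]ᵀ = [122, 12]ᵀ.
Determinant 166·6 − 24² = 420.
m = (122·6 − 24·12)/420 = 37/35; c = (166·12 − 24·122)/420 = -78/35.
At t = 13: ŝ = (37/35)·(13) + (-78/35)·(1) = 403/35.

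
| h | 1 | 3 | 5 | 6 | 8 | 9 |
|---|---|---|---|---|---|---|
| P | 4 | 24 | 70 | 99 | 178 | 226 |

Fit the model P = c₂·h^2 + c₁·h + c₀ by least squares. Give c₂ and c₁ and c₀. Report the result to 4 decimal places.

Entries of AᵀA: Σh^2·h^2 = 12660, Σh^2·h = 1610, Σh^2 = 216, Σh·h = 216, Σh = 32, Σ1 = 6.
Right-hand side: Σh^2·P = 35232, Σh·P = 4478, ΣP = 601.
Inverting the 3×3 Gram matrix, [c₂, c₁, c₀]ᵀ = [25103/8733, -2816/2911, 32207/17466]ᵀ.

c₂ = 2.8745, c₁ = -0.9674, c₀ = 1.8440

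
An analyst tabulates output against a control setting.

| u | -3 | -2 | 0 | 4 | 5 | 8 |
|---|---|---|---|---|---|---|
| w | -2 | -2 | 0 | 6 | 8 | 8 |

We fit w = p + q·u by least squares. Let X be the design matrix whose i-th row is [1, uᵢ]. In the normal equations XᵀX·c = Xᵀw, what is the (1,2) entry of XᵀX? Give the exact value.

Row 1 ↔ basis 1, column 2 ↔ basis u, so (XᵀX)_{1,2} = Σᵢ u = (1)·(-3) + (1)·(-2) + (1)·(0) + (1)·(4) + (1)·(5) + (1)·(8) = 12.

12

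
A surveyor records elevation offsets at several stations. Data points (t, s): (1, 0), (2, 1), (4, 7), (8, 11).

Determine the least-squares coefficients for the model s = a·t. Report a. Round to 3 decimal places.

a = 1.388

From the data, Σt·t = 85.
And Σt·s = 118.
a = 118/85 = 1.38824.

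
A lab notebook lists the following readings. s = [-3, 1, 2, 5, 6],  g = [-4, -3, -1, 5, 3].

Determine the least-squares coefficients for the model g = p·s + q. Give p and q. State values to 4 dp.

p = 0.9843, q = -2.1654

With design matrix A, AᵀA = [[75, 11]; [11, 5]] and Aᵀg = [50, 0]ᵀ.
Δ = 75·5 − 11² = 254.
p = (50·5 − 11·0)/254 = 125/127; q = (75·0 − 11·50)/254 = -275/127.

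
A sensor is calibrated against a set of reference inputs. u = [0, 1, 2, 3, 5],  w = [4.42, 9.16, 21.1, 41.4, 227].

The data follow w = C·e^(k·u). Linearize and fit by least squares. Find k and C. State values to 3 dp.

k = 0.786, C = 4.266

Linearized form: ln w = k·u + ln C. From the 5 transformed points,
Σu = 11.0000, Σ(u)² = 39.0000, Σln w = 15.8985, Σu·ln w = 46.6080.
Equations: 39.0000·k + 11.0000·ln C = 46.6080;  11.0000·k + 5·ln C = 15.8985.
Slope k = (n·Σu·ln w − Σu·Σln w)/(n·Σ(u)² − (Σu)²) = (5·46.6080 − 11.0000·15.8985)/74.0000 = 0.78590; ln C = (Σln w − k·Σu)/n = 1.45072, so C = exp(1.45072) = 4.26618.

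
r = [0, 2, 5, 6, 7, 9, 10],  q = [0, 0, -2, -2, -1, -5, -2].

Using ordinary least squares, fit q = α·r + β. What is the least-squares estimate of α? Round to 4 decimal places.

From the data, Σr·r = 295, Σr = 39, Σ1 = 7.
Moment sums: Σr·q = -94, Σq = -12.
Normal equations: [[295, 39]; [39, 7]]·[α, β]ᵀ = [-94, -12]ᵀ.
Eliminating β: 7·(row 1) − 39·(row 2) gives 544·α = 7·(-94) − 39·(-12) = -190, so α = -95/272.
Then β = ((-12) − 39·(-95/272))/7 = 63/272.

α = -0.3493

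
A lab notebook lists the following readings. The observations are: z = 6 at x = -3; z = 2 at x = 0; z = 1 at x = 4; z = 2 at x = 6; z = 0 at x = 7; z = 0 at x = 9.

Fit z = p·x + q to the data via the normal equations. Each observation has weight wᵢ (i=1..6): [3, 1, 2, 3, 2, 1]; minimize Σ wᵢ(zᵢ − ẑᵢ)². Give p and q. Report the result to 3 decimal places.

Normal-equation sums: Σwᵢ·x·x = 346, Σwᵢ·x = 40, Σwᵢ·1 = 12.
For MᵀWz: Σwᵢ·x·z = -10, Σwᵢ·z = 28.
Eliminating q: 12·(row 1) − 40·(row 2) gives 2552·p = 12·(-10) − 40·28 = -1240, so p = -155/319.
Then q = (28 − 40·(-155/319))/12 = 1261/319.

p = -0.486, q = 3.953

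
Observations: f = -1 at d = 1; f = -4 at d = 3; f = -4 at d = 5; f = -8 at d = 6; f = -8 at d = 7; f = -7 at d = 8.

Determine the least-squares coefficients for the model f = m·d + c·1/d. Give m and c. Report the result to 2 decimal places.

m = -1.04, c = -0.19

Entries of AᵀA: Σd·d = 184, Σd·1/d = 6, Σ1/d·1/d = 857249/705600.
And Σd·f = -193, Σ1/d·f = -5447/840.
Normal equations: [[184, 6]; [6, 857249/705600]]·[m, c]ᵀ = [-193, -5447/840]ᵀ.
Δ = 184·(857249/705600) − 6² = 16541527/88200.
m = ((-193)·(857249/705600) − 6·(-5447/840))/(16541527/88200) = -137996177/132332216; c = (184·(-5447/840) − 6·(-193))/(16541527/88200) = -3100440/16541527.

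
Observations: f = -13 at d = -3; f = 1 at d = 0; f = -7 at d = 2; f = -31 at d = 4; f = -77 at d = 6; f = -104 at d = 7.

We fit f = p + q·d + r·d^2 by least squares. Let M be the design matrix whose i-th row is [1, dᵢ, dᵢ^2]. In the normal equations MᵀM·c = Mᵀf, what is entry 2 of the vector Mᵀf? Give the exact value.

Entry 2 ↔ basis d, so (Mᵀf)_{2} = Σᵢ (d)·fᵢ = (-3)·(-13) + (0)·(1) + (2)·(-7) + (4)·(-31) + (6)·(-77) + (7)·(-104) = -1289.

-1289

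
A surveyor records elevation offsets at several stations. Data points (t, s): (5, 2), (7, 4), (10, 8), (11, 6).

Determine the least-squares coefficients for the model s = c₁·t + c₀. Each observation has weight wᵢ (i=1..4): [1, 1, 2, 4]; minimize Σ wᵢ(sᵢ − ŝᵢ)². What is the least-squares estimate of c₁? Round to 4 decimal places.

The normal equations are: 758·c₁ + 76·c₀ = 462;  76·c₁ + 8·c₀ = 46.
(Σwᵢ·t·t = 758, Σwᵢ·t = 76, Σwᵢ·1 = 8, Σwᵢ·t·s = 462, Σwᵢ·s = 46.)
det = 758·8 − 76² = 288.
c₁ = (462·8 − 76·46)/288 = 25/36; c₀ = (758·46 − 76·462)/288 = -61/72.

c₁ = 0.6944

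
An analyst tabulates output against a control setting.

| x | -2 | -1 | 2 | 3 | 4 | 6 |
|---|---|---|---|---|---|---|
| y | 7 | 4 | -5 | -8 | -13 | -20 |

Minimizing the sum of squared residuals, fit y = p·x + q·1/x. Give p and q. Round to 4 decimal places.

With design matrix M, MᵀM = [[70, 6]; [6, 245/144]] and Mᵀy = [-224, -77/4]ᵀ.
Determinant 70·(245/144) − 6² = 5983/72.
p = ((-224)·(245/144) − 6·(-77/4))/(5983/72) = -19124/5983; q = (70·(-77/4) − 6·(-224))/(5983/72) = -252/5983.

p = -3.1964, q = -0.0421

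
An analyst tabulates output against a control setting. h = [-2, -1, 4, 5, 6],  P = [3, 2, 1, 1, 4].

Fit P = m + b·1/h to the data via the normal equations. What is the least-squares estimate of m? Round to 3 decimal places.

Entries of AᵀA: Σ1 = 5, Σ1/h = -53/60, Σ1/h·1/h = 4969/3600.
Right-hand side: ΣP = 11, Σ1/h·P = -143/60.
Normal equations: [[5, -53/60]; [-53/60, 4969/3600]]·[m, b]ᵀ = [11, -143/60]ᵀ.
det = 5·(4969/3600) − (-53/60)² = 5509/900.
m = (11·(4969/3600) − (-53/60)·(-143/60))/(5509/900) = 11770/5509; b = (5·(-143/60) − (-53/60)·11)/(5509/900) = -1980/5509.

m = 2.137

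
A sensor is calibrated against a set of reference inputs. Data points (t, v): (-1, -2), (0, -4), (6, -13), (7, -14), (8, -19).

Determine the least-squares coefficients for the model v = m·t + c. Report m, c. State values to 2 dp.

m = -1.69, c = -3.66

MᵀM·[m, c]ᵀ = Mᵀv reads: 150·m + 20·c = -326;  20·m + 5·c = -52.
(Σt·t = 150, Σt = 20, Σ1 = 5, Σt·v = -326, Σv = -52.)
Determinant 150·5 − 20² = 350.
m = ((-326)·5 − 20·(-52))/350 = -59/35; c = (150·(-52) − 20·(-326))/350 = -128/35.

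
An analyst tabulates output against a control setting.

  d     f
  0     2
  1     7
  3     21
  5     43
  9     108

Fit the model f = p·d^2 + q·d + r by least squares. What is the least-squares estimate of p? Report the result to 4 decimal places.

The normal equations are: 7268·p + 882·q + 116·r = 10019;  882·p + 116·q + 18·r = 1257;  116·p + 18·q + 5·r = 181.
(Σd^2·d^2 = 7268, Σd^2·d = 882, Σd^2 = 116, Σd·d = 116, Σd = 18, Σ1 = 5, Σd^2·f = 10019, Σd·f = 1257, Σf = 181.)
Inverting the 3×3 Gram matrix, [p, q, r]ᵀ = [42065/46662, 56733/15554, 4570/2121]ᵀ.

p = 0.9015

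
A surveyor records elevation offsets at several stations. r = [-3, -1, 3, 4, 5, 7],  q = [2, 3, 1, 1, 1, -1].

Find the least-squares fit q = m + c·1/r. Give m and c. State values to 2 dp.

Compute the Gram sums: Σ1 = 6, Σ1/r = -57/140, Σ1/r·1/r = 237281/176400.
Right-hand side: Σq = 7, Σ1/r·q = -1271/420.
So XᵀX·[m, c]ᵀ = Xᵀq: [[6, -57/140]; [-57/140, 237281/176400]]·[m, c]ᵀ = [7, -1271/420]ᵀ.
Δ = 6·(237281/176400) − (-57/140)² = 92963/11760.
m = (7·(237281/176400) − (-57/140)·(-1271/420))/(92963/11760) = 1443626/1394445; c = (6·(-1271/420) − (-57/140)·7)/(92963/11760) = -180012/92963.

m = 1.04, c = -1.94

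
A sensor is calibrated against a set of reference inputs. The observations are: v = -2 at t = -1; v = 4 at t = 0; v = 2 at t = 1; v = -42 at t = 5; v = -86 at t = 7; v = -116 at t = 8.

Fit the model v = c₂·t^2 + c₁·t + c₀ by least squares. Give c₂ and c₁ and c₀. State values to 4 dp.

c₂ = -2.0303, c₁ = 1.4485, c₀ = 2.5455

From the data, Σt^2·t^2 = 7124, Σt^2·t = 980, Σt^2 = 140, Σt·t = 140, Σt = 20, Σ1 = 6.
Moment sums: Σt^2·v = -12688, Σt·v = -1736, Σv = -240.
So AᵀA·[c₂, c₁, c₀]ᵀ = Aᵀv: [[7124, 980, 140]; [980, 140, 20]; [140, 20, 6]]·[c₂, c₁, c₀]ᵀ = [-12688, -1736, -240]ᵀ.
Row-reducing yields c₂ = -67/33, c₁ = 239/165, c₀ = 28/11.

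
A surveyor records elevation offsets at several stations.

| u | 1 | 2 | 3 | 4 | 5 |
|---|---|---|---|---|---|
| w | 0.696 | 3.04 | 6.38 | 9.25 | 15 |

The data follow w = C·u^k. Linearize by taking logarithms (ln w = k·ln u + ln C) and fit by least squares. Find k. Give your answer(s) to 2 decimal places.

Linearized form: ln w = k·ln u + ln C. From the 5 transformed points,
Σln u = 4.7875, Σ(ln u)² = 6.1995, Σln w = 7.5353, Σln u·ln w = 10.2490.
Equations: 6.1995·k + 4.7875·ln C = 10.2490;  4.7875·k + 5·ln C = 7.5353.
Solving (det = 8.0774): k = 1.87806, ln C = -0.29118.

k = 1.88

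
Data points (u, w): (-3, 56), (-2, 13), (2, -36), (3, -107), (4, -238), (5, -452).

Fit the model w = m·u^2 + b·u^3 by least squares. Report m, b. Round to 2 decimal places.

Forming XᵀX = [[1075, 4149]; [4149, 21307]] and Xᵀw = [-15659, -76525]ᵀ gives XᵀX·[m, b]ᵀ = Xᵀw.
det = 1075·21307 − 4149² = 5690824.
m = ((-15659)·21307 − 4149·(-76525))/5690824 = -2018011/711353; b = (1075·(-76525) − 4149·(-15659))/5690824 = -2161898/711353.

m = -2.84, b = -3.04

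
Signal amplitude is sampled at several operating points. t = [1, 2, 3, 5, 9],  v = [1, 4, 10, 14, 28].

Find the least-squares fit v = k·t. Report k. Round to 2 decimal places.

k = 3.01

Entries of XᵀX: Σt·t = 120.
Moment sums: Σt·v = 361.
So XᵀX·[k]ᵀ = Xᵀv: [[120]]·[k]ᵀ = [361]ᵀ.
Hence k = 361 / 120 ≈ 3.00833.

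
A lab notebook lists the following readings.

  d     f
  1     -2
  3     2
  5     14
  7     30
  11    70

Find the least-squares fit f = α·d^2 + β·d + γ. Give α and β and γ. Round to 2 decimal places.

α = 0.51, β = 1.19, γ = -4.58

Forming AᵀA = [[17749, 1827, 205]; [1827, 205, 27]; [205, 27, 5]] and Aᵀf = [10306, 1054, 114]ᵀ gives AᵀA·[α, β, γ]ᵀ = Aᵀf.
Inverting the 3×3 Gram matrix, [α, β, γ]ᵀ = [347/679, 808/679, -3109/679]ᵀ.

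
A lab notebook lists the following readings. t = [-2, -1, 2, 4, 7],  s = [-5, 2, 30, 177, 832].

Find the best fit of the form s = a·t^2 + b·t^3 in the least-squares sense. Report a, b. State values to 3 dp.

Forming XᵀX = [[2690, 17830]; [17830, 121874]] and Xᵀs = [43702, 296982]ᵀ gives XᵀX·[a, b]ᵀ = Xᵀs.
Eliminating b: 121874·(row 1) − 17830·(row 2) gives 9932160·a = 121874·43702 − 17830·296982 = 30948488, so a = 3868561/1241520.
Then b = (296982 − 17830·(3868561/1241520))/121874 = 491873/248304.

a = 3.116, b = 1.981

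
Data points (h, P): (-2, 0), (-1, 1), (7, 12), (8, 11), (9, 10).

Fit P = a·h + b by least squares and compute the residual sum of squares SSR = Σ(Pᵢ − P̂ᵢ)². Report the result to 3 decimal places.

SSR = 8.706

Forming MᵀM = [[199, 21]; [21, 5]] and MᵀP = [261, 34]ᵀ gives MᵀM·[a, b]ᵀ = MᵀP.
det = 199·5 − 21² = 554.
a = (261·5 − 21·34)/554 = 591/554; b = (199·34 − 21·261)/554 = 1285/554.
Residuals: -103/554, -70/277, 613/277, 81/554, -532/277; SSR = 4823/554.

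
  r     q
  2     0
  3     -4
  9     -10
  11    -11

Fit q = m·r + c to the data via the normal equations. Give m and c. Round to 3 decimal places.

Compute the Gram sums: Σr·r = 215, Σr = 25, Σ1 = 4.
And Σr·q = -223, Σq = -25.
So MᵀM·[m, c]ᵀ = Mᵀq: [[215, 25]; [25, 4]]·[m, c]ᵀ = [-223, -25]ᵀ.
Δ = 215·4 − 25² = 235.
m = ((-223)·4 − 25·(-25))/235 = -267/235; c = (215·(-25) − 25·(-223))/235 = 40/47.

m = -1.136, c = 0.851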